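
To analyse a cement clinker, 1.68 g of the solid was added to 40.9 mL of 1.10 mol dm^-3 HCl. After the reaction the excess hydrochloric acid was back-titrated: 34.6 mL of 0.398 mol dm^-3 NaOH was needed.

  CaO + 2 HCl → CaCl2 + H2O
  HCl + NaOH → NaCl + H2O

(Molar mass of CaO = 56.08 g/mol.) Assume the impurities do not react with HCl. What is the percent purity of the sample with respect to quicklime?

n(HCl) added = 0.0409 × 1.10 = 0.0450 mol
n(NaOH) used in back-titration = 0.0346 × 0.398 = 0.0138 mol
n(HCl) left over = 0.0138 mol (1:1 ratio)
n(HCl) consumed by analyte = 0.0450 − 0.0138 = 0.0312 mol
From the 1:2 ratio, n(CaO) = 1/2 × 0.0312 = 0.0156 mol
mass of CaO = 0.0156 × 56.08 = 0.875 g
% CaO = 0.875 / 1.68 × 100 = 52.1 %

52.1 %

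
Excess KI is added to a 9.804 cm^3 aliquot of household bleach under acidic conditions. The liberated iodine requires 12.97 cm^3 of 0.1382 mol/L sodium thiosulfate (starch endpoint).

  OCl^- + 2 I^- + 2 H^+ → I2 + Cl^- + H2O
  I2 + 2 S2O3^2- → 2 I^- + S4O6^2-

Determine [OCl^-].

n(S2O3^2-) = 0.01297 × 0.1382 = 1.792 × 10^-3 mol
n(I2) = n(S2O3^2-)/2 = 8.962 × 10^-4 mol
n(OCl^-) in the aliquot = 8.962 × 10^-4 mol (1:1 ratio)
[OCl^-] = 8.962 × 10^-4 / 0.009804 = 0.09141 mol/L

0.09141 mol/L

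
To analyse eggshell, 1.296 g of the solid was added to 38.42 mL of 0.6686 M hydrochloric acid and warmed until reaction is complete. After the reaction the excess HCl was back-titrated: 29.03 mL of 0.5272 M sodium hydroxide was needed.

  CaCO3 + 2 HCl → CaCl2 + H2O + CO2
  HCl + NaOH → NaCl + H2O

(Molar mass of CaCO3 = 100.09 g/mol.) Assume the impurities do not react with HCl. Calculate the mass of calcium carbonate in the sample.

0.5196 g

n(HCl) added = 0.03842 × 0.6686 = 0.02569 mol
n(NaOH) used in back-titration = 0.02903 × 0.5272 = 0.01530 mol
n(HCl) left over = 0.01530 mol (1:1 ratio)
n(HCl) consumed by analyte = 0.02569 − 0.01530 = 0.01038 mol
From the 1:2 ratio, n(CaCO3) = 1/2 × 0.01038 = 5.191 × 10^-3 mol
mass of CaCO3 = 5.191 × 10^-3 × 100.09 = 0.5196 g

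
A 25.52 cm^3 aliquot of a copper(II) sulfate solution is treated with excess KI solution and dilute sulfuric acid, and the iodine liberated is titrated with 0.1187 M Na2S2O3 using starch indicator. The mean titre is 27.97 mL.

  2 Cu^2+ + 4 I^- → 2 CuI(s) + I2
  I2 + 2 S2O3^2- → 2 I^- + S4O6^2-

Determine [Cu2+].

n(S2O3^2-) = 0.02797 × 0.1187 = 3.320 × 10^-3 mol
n(I2) = n(S2O3^2-)/2 = 1.660 × 10^-3 mol
From the 2:1 ratio, n(Cu2+) in the aliquot = 2/1 × 1.660 × 10^-3 = 3.320 × 10^-3 mol
[Cu2+] = 3.320 × 10^-3 / 0.02552 = 0.1301 mol/L

0.1301 M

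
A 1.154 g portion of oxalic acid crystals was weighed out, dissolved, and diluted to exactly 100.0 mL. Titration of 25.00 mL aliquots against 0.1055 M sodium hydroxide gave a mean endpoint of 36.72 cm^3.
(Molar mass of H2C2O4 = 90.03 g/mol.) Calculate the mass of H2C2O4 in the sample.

H2C2O4 + 2 NaOH → Na2C2O4 + 2 H2O
n(NaOH) per titration = 0.03672 × 0.1055 = 3.874 × 10^-3 mol
From the 1:2 ratio, n(H2C2O4) in each aliquot = 1/2 × 3.874 × 10^-3 = 1.937 × 10^-3 mol
n(H2C2O4) in the whole flask = 1.937 × 10^-3 × 100.0/25.00 = 7.748 × 10^-3 mol
mass of H2C2O4 = 7.748 × 10^-3 × 90.03 = 0.6975 g

0.6975 g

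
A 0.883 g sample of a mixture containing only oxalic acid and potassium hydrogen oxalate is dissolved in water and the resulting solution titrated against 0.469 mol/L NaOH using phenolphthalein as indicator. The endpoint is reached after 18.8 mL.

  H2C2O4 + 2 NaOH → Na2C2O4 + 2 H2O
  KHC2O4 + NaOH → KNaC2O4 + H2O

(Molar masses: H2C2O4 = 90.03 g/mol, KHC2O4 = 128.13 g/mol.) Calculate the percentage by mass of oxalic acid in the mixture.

15.1 %

n(NaOH) = 0.0188 × 0.469 = 8.82 × 10^-3 mol
Let x = n(H2C2O4), y = n(KHC2O4).
Titrant: 2x + 1y = 8.82 × 10^-3;  mass: 90.03x + 128.13y = 0.883
Solving, x = 1.48 × 10^-3 mol, y = 5.85 × 10^-3 mol
mass of H2C2O4 = 1.48 × 10^-3 × 90.03 = 0.134 g
% H2C2O4 = 0.134 / 0.883 × 100 = 15.1 %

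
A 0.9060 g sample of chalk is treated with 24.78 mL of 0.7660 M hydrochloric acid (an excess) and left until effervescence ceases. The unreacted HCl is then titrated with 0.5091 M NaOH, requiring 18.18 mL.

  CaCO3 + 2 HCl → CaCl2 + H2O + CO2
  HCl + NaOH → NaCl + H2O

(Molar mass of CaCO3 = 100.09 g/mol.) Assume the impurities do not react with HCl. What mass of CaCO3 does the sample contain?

n(HCl) added = 0.02478 × 0.7660 = 0.01898 mol
n(NaOH) used in back-titration = 0.01818 × 0.5091 = 9.255 × 10^-3 mol
n(HCl) left over = 9.255 × 10^-3 mol (1:1 ratio)
n(HCl) consumed by analyte = 0.01898 − 9.255 × 10^-3 = 9.726 × 10^-3 mol
From the 1:2 ratio, n(CaCO3) = 1/2 × 9.726 × 10^-3 = 4.863 × 10^-3 mol
mass of CaCO3 = 4.863 × 10^-3 × 100.09 = 0.4867 g

0.4867 g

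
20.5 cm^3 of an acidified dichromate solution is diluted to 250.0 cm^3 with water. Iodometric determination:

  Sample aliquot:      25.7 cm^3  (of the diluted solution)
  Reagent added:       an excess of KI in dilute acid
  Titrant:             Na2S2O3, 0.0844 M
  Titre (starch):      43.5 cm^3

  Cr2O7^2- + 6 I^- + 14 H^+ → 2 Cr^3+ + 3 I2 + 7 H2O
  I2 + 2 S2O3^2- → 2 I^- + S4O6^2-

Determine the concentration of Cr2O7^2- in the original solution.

0.290 M

n(S2O3^2-) = 0.0435 × 0.0844 = 3.67 × 10^-3 mol
n(I2) = n(S2O3^2-)/2 = 1.84 × 10^-3 mol
From the 1:3 ratio, n(Cr2O7^2-) in the aliquot = 1/3 × 1.84 × 10^-3 = 6.12 × 10^-4 mol
[Cr2O7^2-]_dilute = 6.12 × 10^-4 / 0.0257 = 0.0238 mol/L
[Cr2O7^2-]_original = 0.0238 × 250.0/20.5 = 0.290 mol/L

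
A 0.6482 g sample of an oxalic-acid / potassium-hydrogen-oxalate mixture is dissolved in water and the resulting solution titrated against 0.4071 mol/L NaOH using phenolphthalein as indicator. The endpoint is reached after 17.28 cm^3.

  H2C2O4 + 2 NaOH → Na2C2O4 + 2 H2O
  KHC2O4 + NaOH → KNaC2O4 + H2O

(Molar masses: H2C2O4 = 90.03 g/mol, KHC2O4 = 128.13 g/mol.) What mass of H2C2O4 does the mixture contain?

0.1371 g

n(NaOH) = 0.01728 × 0.4071 = 7.035 × 10^-3 mol
Let x = n(H2C2O4), y = n(KHC2O4).
Titrant: 2x + 1y = 7.035 × 10^-3;  mass: 90.03x + 128.13y = 0.6482
Solving, x = 1.523 × 10^-3 mol, y = 3.989 × 10^-3 mol
mass of H2C2O4 = 1.523 × 10^-3 × 90.03 = 0.1371 g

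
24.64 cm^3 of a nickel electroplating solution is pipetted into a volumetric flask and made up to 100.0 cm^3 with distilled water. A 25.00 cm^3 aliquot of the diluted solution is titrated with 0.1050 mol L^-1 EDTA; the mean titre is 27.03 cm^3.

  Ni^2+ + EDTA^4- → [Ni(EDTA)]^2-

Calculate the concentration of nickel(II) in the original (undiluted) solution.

n(EDTA) = 0.02703 × 0.1050 = 2.838 × 10^-3 mol
n(Ni2+) in the aliquot = 2.838 × 10^-3 mol (1:1 ratio)
[Ni2+]_dilute = 2.838 × 10^-3 / 0.02500 = 0.1135 mol/L
Dilution factor = 100.0 / 24.64 = 4.058
[Ni2+]_stock = 0.1135 × 4.058 = 0.4607 mol/L

0.4607 mol/L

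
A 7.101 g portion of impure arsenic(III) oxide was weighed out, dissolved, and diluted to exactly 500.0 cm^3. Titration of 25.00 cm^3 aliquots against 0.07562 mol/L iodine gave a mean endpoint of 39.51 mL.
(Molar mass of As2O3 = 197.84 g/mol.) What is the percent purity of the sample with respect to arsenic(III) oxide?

As2O3 + 2 I2 + 2 H2O → As2O5 + 4 HI
n(I2) per titration = 0.03951 × 0.07562 = 2.988 × 10^-3 mol
From the 1:2 ratio, n(As2O3) in each aliquot = 1/2 × 2.988 × 10^-3 = 1.494 × 10^-3 mol
n(As2O3) in the whole flask = 1.494 × 10^-3 × 500.0/25.00 = 0.02988 mol
mass of As2O3 = 0.02988 × 197.84 = 5.911 g
% As2O3 = 5.911 / 7.101 × 100 = 83.24 %

83.24 %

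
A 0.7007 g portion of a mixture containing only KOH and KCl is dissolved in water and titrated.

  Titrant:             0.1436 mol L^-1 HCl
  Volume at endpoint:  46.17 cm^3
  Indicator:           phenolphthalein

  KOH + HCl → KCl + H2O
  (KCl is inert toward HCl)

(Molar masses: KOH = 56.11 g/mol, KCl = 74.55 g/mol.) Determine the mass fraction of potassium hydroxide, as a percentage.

n(HCl) = 0.04617 × 0.1436 = 6.630 × 10^-3 mol
Let x = n(KOH), y = n(KCl).
Titrant: 1x = 6.630 × 10^-3;  mass: 56.11x + 74.55y = 0.7007
Solving, x = 6.630 × 10^-3 mol, y = 4.409 × 10^-3 mol
mass of KOH = 6.630 × 10^-3 × 56.11 = 0.3720 g
% KOH = 0.3720 / 0.7007 × 100 = 53.09 %

53.09 %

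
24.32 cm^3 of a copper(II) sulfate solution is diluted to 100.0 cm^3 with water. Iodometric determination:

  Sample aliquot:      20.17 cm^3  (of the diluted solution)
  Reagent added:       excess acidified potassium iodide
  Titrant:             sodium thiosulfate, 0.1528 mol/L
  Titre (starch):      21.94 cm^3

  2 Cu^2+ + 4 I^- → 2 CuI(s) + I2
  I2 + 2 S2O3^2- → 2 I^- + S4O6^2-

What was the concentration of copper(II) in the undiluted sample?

n(S2O3^2-) = 0.02194 × 0.1528 = 3.352 × 10^-3 mol
n(I2) = n(S2O3^2-)/2 = 1.676 × 10^-3 mol
From the 2:1 ratio, n(Cu2+) in the aliquot = 2/1 × 1.676 × 10^-3 = 3.352 × 10^-3 mol
[Cu2+]_dilute = 3.352 × 10^-3 / 0.02017 = 0.1662 mol/L
[Cu2+]_original = 0.1662 × 100.0/24.32 = 0.6834 mol/L

0.6834 mol/L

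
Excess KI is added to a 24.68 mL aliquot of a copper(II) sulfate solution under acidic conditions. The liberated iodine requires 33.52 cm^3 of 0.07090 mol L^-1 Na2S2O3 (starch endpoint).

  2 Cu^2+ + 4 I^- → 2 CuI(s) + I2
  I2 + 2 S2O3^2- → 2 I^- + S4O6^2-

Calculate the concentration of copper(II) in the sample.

n(S2O3^2-) = 0.03352 × 0.07090 = 2.377 × 10^-3 mol
n(I2) = n(S2O3^2-)/2 = 1.188 × 10^-3 mol
From the 2:1 ratio, n(Cu2+) in the aliquot = 2/1 × 1.188 × 10^-3 = 2.377 × 10^-3 mol
[Cu2+] = 2.377 × 10^-3 / 0.02468 = 0.09630 mol/L

0.09630 mol/L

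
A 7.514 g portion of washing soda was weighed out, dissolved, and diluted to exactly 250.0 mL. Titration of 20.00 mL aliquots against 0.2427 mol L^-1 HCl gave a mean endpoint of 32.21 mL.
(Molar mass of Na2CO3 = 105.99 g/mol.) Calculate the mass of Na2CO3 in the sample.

5.179 g

Na2CO3 + 2 HCl → 2 NaCl + H2O + CO2
n(HCl) per titration = 0.03221 × 0.2427 = 7.817 × 10^-3 mol
From the 1:2 ratio, n(Na2CO3) in each aliquot = 1/2 × 7.817 × 10^-3 = 3.909 × 10^-3 mol
n(Na2CO3) in the whole flask = 3.909 × 10^-3 × 250.0/20.00 = 0.04886 mol
mass of Na2CO3 = 0.04886 × 105.99 = 5.179 g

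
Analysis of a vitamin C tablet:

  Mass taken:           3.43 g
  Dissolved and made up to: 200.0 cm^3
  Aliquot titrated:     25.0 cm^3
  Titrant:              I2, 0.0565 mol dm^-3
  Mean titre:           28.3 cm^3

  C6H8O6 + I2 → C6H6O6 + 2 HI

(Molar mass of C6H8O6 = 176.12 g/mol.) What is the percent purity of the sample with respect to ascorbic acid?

n(I2) per titration = 0.0283 × 0.0565 = 1.60 × 10^-3 mol
n(C6H8O6) in each aliquot = 1.60 × 10^-3 mol (1:1 ratio)
n(C6H8O6) in the whole flask = 1.60 × 10^-3 × 200.0/25.0 = 0.0128 mol
mass of C6H8O6 = 0.0128 × 176.12 = 2.25 g
% C6H8O6 = 2.25 / 3.43 × 100 = 65.7 %

65.7 %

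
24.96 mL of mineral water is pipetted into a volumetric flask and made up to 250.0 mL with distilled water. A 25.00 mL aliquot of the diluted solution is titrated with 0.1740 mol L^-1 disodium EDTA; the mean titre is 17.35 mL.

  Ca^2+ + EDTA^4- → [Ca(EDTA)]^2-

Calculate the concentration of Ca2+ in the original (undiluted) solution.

1.209 mol/L

n(EDTA) = 0.01735 × 0.1740 = 3.019 × 10^-3 mol
n(Ca2+) in the aliquot = 3.019 × 10^-3 mol (1:1 ratio)
[Ca2+]_dilute = 3.019 × 10^-3 / 0.02500 = 0.1208 mol/L
Dilution factor = 250.0 / 24.96 = 10.02
[Ca2+]_stock = 0.1208 × 10.02 = 1.209 mol/L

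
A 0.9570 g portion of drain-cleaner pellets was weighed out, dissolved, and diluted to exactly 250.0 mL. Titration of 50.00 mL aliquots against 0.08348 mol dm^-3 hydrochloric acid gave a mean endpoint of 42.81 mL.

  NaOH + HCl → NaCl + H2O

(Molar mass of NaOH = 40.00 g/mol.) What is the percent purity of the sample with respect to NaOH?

74.69 %

n(HCl) per titration = 0.04281 × 0.08348 = 3.574 × 10^-3 mol
n(NaOH) in each aliquot = 3.574 × 10^-3 mol (1:1 ratio)
n(NaOH) in the whole flask = 3.574 × 10^-3 × 250.0/50.00 = 0.01787 mol
mass of NaOH = 0.01787 × 40.00 = 0.7148 g
% NaOH = 0.7148 / 0.9570 × 100 = 74.69 %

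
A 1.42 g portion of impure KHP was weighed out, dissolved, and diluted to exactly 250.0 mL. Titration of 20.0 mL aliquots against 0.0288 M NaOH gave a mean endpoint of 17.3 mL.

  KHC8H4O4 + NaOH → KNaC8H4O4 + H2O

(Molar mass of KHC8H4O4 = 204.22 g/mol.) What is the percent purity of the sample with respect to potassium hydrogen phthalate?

n(NaOH) per titration = 0.0173 × 0.0288 = 4.98 × 10^-4 mol
n(KHC8H4O4) in each aliquot = 4.98 × 10^-4 mol (1:1 ratio)
n(KHC8H4O4) in the whole flask = 4.98 × 10^-4 × 250.0/20.0 = 6.23 × 10^-3 mol
mass of KHC8H4O4 = 6.23 × 10^-3 × 204.22 = 1.27 g
% KHC8H4O4 = 1.27 / 1.42 × 100 = 89.6 %

89.6 %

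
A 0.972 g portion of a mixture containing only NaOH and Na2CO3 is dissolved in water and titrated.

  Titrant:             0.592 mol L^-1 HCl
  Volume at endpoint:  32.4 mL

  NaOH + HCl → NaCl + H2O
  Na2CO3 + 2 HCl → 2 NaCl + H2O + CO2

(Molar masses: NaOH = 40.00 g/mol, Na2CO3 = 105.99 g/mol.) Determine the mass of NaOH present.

n(HCl) = 0.0324 × 0.592 = 0.0192 mol
Let x = n(NaOH), y = n(Na2CO3).
Titrant: 1x + 2y = 0.0192;  mass: 40.00x + 105.99y = 0.972
Solving, x = 3.42 × 10^-3 mol, y = 7.88 × 10^-3 mol
mass of NaOH = 3.42 × 10^-3 × 40.00 = 0.137 g

0.137 g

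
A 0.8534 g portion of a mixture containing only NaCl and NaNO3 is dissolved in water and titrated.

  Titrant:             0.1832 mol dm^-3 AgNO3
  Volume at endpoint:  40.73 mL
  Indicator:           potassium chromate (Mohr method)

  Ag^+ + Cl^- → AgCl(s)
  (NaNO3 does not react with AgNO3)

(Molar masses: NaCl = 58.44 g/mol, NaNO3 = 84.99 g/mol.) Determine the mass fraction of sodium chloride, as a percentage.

n(AgNO3) = 0.04073 × 0.1832 = 7.462 × 10^-3 mol
Let x = n(NaCl), y = n(NaNO3).
Titrant: 1x = 7.462 × 10^-3;  mass: 58.44x + 84.99y = 0.8534
Solving, x = 7.462 × 10^-3 mol, y = 4.910 × 10^-3 mol
mass of NaCl = 7.462 × 10^-3 × 58.44 = 0.4361 g
% NaCl = 0.4361 / 0.8534 × 100 = 51.10 %

51.10 %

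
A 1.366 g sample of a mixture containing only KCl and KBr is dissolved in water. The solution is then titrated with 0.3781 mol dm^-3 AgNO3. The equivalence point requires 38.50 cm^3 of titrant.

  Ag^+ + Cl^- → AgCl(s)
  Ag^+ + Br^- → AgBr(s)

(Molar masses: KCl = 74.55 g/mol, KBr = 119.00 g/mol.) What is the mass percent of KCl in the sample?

44.97 %

n(AgNO3) = 0.03850 × 0.3781 = 0.01456 mol
Let x = n(KCl), y = n(KBr).
Titrant: 1x + 1y = 0.01456;  mass: 74.55x + 119.00y = 1.366
Solving, x = 8.240 × 10^-3 mol, y = 6.317 × 10^-3 mol
mass of KCl = 8.240 × 10^-3 × 74.55 = 0.6143 g
% KCl = 0.6143 / 1.366 × 100 = 44.97 %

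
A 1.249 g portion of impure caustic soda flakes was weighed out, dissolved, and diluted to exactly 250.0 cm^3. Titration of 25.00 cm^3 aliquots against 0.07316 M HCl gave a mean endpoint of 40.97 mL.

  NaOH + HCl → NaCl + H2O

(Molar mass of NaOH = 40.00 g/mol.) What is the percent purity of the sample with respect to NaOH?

n(HCl) per titration = 0.04097 × 0.07316 = 2.997 × 10^-3 mol
n(NaOH) in each aliquot = 2.997 × 10^-3 mol (1:1 ratio)
n(NaOH) in the whole flask = 2.997 × 10^-3 × 250.0/25.00 = 0.02997 mol
mass of NaOH = 0.02997 × 40.00 = 1.199 g
% NaOH = 1.199 / 1.249 × 100 = 95.99 %

95.99 %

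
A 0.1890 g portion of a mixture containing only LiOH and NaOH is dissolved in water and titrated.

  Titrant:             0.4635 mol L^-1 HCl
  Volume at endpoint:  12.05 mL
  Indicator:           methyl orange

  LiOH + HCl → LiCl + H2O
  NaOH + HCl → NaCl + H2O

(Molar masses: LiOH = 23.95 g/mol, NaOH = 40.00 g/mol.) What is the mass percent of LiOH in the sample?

27.17 %

n(HCl) = 0.01205 × 0.4635 = 5.585 × 10^-3 mol
Let x = n(LiOH), y = n(NaOH).
Titrant: 1x + 1y = 5.585 × 10^-3;  mass: 23.95x + 40.00y = 0.1890
Solving, x = 2.144 × 10^-3 mol, y = 3.441 × 10^-3 mol
mass of LiOH = 2.144 × 10^-3 × 23.95 = 0.05134 g
% LiOH = 0.05134 / 0.1890 × 100 = 27.17 %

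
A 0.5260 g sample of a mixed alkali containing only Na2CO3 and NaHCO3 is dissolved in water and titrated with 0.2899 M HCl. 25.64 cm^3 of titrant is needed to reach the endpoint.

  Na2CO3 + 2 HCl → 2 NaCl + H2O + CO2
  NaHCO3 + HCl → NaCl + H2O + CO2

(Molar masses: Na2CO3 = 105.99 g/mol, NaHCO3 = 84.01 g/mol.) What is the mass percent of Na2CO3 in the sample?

31.98 %

n(HCl) = 0.02564 × 0.2899 = 7.433 × 10^-3 mol
Let x = n(Na2CO3), y = n(NaHCO3).
Titrant: 2x + 1y = 7.433 × 10^-3;  mass: 105.99x + 84.01y = 0.5260
Solving, x = 1.587 × 10^-3 mol, y = 4.259 × 10^-3 mol
mass of Na2CO3 = 1.587 × 10^-3 × 105.99 = 0.1682 g
% Na2CO3 = 0.1682 / 0.5260 × 100 = 31.98 %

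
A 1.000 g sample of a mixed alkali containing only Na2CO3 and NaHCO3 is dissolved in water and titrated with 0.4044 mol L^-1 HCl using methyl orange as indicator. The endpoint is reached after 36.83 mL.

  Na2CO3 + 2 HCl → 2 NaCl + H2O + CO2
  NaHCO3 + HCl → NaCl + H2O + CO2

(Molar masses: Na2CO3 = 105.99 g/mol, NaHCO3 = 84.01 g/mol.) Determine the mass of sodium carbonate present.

n(HCl) = 0.03683 × 0.4044 = 0.01489 mol
Let x = n(Na2CO3), y = n(NaHCO3).
Titrant: 2x + 1y = 0.01489;  mass: 105.99x + 84.01y = 1.000
Solving, x = 4.050 × 10^-3 mol, y = 6.793 × 10^-3 mol
mass of Na2CO3 = 4.050 × 10^-3 × 105.99 = 0.4293 g

0.4293 g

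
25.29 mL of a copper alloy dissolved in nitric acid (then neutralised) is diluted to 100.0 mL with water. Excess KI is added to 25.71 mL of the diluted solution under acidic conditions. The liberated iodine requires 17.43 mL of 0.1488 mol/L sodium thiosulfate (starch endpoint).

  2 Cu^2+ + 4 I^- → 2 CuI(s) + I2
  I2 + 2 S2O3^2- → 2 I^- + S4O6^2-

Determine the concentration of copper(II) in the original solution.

0.3989 mol/L

n(S2O3^2-) = 0.01743 × 0.1488 = 2.594 × 10^-3 mol
n(I2) = n(S2O3^2-)/2 = 1.297 × 10^-3 mol
From the 2:1 ratio, n(Cu2+) in the aliquot = 2/1 × 1.297 × 10^-3 = 2.594 × 10^-3 mol
[Cu2+]_dilute = 2.594 × 10^-3 / 0.02571 = 0.1009 mol/L
[Cu2+]_original = 0.1009 × 100.0/25.29 = 0.3989 mol/L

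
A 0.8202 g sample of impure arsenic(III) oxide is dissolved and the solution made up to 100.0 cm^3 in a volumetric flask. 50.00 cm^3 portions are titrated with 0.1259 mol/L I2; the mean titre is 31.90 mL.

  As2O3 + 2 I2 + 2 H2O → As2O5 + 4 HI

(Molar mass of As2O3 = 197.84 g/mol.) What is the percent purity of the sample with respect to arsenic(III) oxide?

96.87 %

n(I2) per titration = 0.03190 × 0.1259 = 4.016 × 10^-3 mol
From the 1:2 ratio, n(As2O3) in each aliquot = 1/2 × 4.016 × 10^-3 = 2.008 × 10^-3 mol
n(As2O3) in the whole flask = 2.008 × 10^-3 × 100.0/50.00 = 4.016 × 10^-3 mol
mass of As2O3 = 4.016 × 10^-3 × 197.84 = 0.7946 g
% As2O3 = 0.7946 / 0.8202 × 100 = 96.87 %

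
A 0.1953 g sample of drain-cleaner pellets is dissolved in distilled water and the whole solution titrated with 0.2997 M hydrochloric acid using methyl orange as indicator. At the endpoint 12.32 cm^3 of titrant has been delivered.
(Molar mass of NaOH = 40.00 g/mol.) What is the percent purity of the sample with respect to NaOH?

NaOH + HCl → NaCl + H2O
n(HCl) = 0.01232 L × 0.2997 mol/L = 3.692 × 10^-3 mol
n(NaOH) = 3.692 × 10^-3 mol (1:1 ratio)
mass of NaOH = 3.692 × 10^-3 × 40.00 g/mol = 0.1477 g
% NaOH = 0.1477 / 0.1953 × 100 = 75.62 %

75.62 %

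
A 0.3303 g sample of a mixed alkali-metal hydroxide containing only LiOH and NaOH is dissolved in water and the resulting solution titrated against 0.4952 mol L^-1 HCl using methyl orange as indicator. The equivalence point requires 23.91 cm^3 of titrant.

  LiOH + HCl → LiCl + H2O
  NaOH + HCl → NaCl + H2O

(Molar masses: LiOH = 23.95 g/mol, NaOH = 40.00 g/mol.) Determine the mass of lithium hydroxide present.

0.2138 g

n(HCl) = 0.02391 × 0.4952 = 0.01184 mol
Let x = n(LiOH), y = n(NaOH).
Titrant: 1x + 1y = 0.01184;  mass: 23.95x + 40.00y = 0.3303
Solving, x = 8.929 × 10^-3 mol, y = 2.911 × 10^-3 mol
mass of LiOH = 8.929 × 10^-3 × 23.95 = 0.2138 g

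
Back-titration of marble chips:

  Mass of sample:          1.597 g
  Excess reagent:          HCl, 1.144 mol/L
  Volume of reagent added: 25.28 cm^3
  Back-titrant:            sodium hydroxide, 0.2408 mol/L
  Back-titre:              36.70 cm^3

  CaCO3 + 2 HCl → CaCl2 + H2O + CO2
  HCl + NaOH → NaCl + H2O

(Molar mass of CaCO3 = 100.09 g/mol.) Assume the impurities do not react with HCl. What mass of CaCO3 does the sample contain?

n(HCl) added = 0.02528 × 1.144 = 0.02892 mol
n(NaOH) used in back-titration = 0.03670 × 0.2408 = 8.837 × 10^-3 mol
n(HCl) left over = 8.837 × 10^-3 mol (1:1 ratio)
n(HCl) consumed by analyte = 0.02892 − 8.837 × 10^-3 = 0.02008 mol
From the 1:2 ratio, n(CaCO3) = 1/2 × 0.02008 = 0.01004 mol
mass of CaCO3 = 0.01004 × 100.09 = 1.005 g

1.005 g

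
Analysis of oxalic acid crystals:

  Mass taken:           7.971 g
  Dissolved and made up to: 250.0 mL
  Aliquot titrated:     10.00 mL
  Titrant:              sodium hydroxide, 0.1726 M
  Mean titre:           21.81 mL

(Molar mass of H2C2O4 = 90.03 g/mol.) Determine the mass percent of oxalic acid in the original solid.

53.15 %

H2C2O4 + 2 NaOH → Na2C2O4 + 2 H2O
n(NaOH) per titration = 0.02181 × 0.1726 = 3.764 × 10^-3 mol
From the 1:2 ratio, n(H2C2O4) in each aliquot = 1/2 × 3.764 × 10^-3 = 1.882 × 10^-3 mol
n(H2C2O4) in the whole flask = 1.882 × 10^-3 × 250.0/10.00 = 0.04706 mol
mass of H2C2O4 = 0.04706 × 90.03 = 4.236 g
% H2C2O4 = 4.236 / 7.971 × 100 = 53.15 %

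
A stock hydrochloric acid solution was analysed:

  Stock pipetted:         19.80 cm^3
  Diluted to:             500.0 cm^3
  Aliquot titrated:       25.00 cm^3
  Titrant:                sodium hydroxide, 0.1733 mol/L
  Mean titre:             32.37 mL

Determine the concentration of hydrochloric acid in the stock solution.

HCl + NaOH → NaCl + H2O
n(NaOH) = 0.03237 × 0.1733 = 5.610 × 10^-3 mol
n(HCl) in the aliquot = 5.610 × 10^-3 mol (1:1 ratio)
[HCl]_dilute = 5.610 × 10^-3 / 0.02500 = 0.2244 mol/L
Dilution factor = 500.0 / 19.80 = 25.25
[HCl]_stock = 0.2244 × 25.25 = 5.666 mol/L

5.666 mol/L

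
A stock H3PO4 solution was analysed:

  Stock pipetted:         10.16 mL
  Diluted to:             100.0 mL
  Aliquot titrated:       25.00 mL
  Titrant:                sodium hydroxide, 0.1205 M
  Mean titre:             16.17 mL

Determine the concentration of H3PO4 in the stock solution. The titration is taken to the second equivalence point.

0.3836 M

H3PO4 + 2 NaOH → Na2HPO4 + 2 H2O
n(NaOH) = 0.01617 × 0.1205 = 1.948 × 10^-3 mol
From the 1:2 ratio, n(H3PO4) in the aliquot = 1/2 × 1.948 × 10^-3 = 9.742 × 10^-4 mol
[H3PO4]_dilute = 9.742 × 10^-4 / 0.02500 = 0.03897 mol/L
Dilution factor = 100.0 / 10.16 = 9.843
[H3PO4]_stock = 0.03897 × 9.843 = 0.3836 mol/L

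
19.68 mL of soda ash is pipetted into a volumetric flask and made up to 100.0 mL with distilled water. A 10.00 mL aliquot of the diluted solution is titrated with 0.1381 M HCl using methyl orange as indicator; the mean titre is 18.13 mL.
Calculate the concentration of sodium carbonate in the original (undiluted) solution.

Na2CO3 + 2 HCl → 2 NaCl + H2O + CO2
n(HCl) = 0.01813 × 0.1381 = 2.504 × 10^-3 mol
From the 1:2 ratio, n(Na2CO3) in the aliquot = 1/2 × 2.504 × 10^-3 = 1.252 × 10^-3 mol
[Na2CO3]_dilute = 1.252 × 10^-3 / 0.01000 = 0.1252 mol/L
Dilution factor = 100.0 / 19.68 = 5.081
[Na2CO3]_stock = 0.1252 × 5.081 = 0.6361 mol/L

0.6361 M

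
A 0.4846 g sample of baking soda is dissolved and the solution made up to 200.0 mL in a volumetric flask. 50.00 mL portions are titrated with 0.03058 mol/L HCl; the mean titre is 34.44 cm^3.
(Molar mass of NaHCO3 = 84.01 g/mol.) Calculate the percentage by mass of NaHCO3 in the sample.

73.03 %

NaHCO3 + HCl → NaCl + H2O + CO2
n(HCl) per titration = 0.03444 × 0.03058 = 1.053 × 10^-3 mol
n(NaHCO3) in each aliquot = 1.053 × 10^-3 mol (1:1 ratio)
n(NaHCO3) in the whole flask = 1.053 × 10^-3 × 200.0/50.00 = 4.213 × 10^-3 mol
mass of NaHCO3 = 4.213 × 10^-3 × 84.01 = 0.3539 g
% NaHCO3 = 0.3539 / 0.4846 × 100 = 73.03 %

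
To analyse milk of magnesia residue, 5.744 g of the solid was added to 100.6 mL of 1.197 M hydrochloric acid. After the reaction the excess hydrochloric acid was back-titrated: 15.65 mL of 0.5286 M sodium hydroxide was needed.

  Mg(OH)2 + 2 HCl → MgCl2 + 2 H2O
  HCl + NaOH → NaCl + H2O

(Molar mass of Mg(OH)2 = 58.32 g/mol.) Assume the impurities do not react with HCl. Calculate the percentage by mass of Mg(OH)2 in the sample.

56.93 %

n(HCl) added = 0.1006 × 1.197 = 0.1204 mol
n(NaOH) used in back-titration = 0.01565 × 0.5286 = 8.273 × 10^-3 mol
n(HCl) left over = 8.273 × 10^-3 mol (1:1 ratio)
n(HCl) consumed by analyte = 0.1204 − 8.273 × 10^-3 = 0.1121 mol
From the 1:2 ratio, n(Mg(OH)2) = 1/2 × 0.1121 = 0.05607 mol
mass of Mg(OH)2 = 0.05607 × 58.32 = 3.270 g
% Mg(OH)2 = 3.270 / 5.744 × 100 = 56.93 %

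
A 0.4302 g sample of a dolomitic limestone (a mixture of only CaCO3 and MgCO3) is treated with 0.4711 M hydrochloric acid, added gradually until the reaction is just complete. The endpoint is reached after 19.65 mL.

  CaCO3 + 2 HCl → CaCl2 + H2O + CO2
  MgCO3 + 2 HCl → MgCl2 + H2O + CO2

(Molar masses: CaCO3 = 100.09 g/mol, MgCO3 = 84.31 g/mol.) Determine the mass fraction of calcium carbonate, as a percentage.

n(HCl) = 0.01965 × 0.4711 = 9.257 × 10^-3 mol
Let x = n(CaCO3), y = n(MgCO3).
Titrant: 2x + 2y = 9.257 × 10^-3;  mass: 100.09x + 84.31y = 0.4302
Solving, x = 2.533 × 10^-3 mol, y = 2.096 × 10^-3 mol
mass of CaCO3 = 2.533 × 10^-3 × 100.09 = 0.2535 g
% CaCO3 = 0.2535 / 0.4302 × 100 = 58.93 %

58.93 %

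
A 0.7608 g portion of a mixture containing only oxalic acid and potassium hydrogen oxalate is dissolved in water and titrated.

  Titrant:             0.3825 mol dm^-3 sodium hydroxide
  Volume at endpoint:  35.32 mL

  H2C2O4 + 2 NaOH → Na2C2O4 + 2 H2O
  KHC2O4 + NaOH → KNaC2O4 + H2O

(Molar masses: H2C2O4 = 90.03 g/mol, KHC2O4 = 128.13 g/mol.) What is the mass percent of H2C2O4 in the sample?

n(NaOH) = 0.03532 × 0.3825 = 0.01351 mol
Let x = n(H2C2O4), y = n(KHC2O4).
Titrant: 2x + 1y = 0.01351;  mass: 90.03x + 128.13y = 0.7608
Solving, x = 5.837 × 10^-3 mol, y = 1.837 × 10^-3 mol
mass of H2C2O4 = 5.837 × 10^-3 × 90.03 = 0.5255 g
% H2C2O4 = 0.5255 / 0.7608 × 100 = 69.07 %

69.07 %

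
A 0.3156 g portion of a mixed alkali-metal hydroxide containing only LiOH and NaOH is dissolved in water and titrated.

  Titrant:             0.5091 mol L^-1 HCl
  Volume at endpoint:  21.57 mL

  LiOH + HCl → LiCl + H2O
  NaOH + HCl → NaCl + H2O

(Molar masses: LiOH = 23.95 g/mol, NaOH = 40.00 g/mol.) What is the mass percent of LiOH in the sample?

58.46 %

n(HCl) = 0.02157 × 0.5091 = 0.01098 mol
Let x = n(LiOH), y = n(NaOH).
Titrant: 1x + 1y = 0.01098;  mass: 23.95x + 40.00y = 0.3156
Solving, x = 7.704 × 10^-3 mol, y = 3.277 × 10^-3 mol
mass of LiOH = 7.704 × 10^-3 × 23.95 = 0.1845 g
% LiOH = 0.1845 / 0.3156 × 100 = 58.46 %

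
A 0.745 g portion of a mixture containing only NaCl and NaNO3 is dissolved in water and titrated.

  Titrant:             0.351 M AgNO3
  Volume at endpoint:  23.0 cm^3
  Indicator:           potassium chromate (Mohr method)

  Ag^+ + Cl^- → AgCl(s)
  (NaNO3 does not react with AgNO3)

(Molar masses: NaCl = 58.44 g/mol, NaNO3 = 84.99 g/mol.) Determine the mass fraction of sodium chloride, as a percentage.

n(AgNO3) = 0.0230 × 0.351 = 8.07 × 10^-3 mol
Let x = n(NaCl), y = n(NaNO3).
Titrant: 1x = 8.07 × 10^-3;  mass: 58.44x + 84.99y = 0.745
Solving, x = 8.07 × 10^-3 mol, y = 3.21 × 10^-3 mol
mass of NaCl = 8.07 × 10^-3 × 58.44 = 0.472 g
% NaCl = 0.472 / 0.745 × 100 = 63.3 %

63.3 %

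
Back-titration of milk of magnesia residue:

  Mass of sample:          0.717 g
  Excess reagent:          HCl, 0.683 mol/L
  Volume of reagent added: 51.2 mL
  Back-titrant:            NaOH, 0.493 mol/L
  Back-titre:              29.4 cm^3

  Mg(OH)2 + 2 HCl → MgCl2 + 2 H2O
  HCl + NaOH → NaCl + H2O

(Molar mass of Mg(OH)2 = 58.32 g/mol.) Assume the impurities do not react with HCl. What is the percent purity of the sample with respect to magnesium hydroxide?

n(HCl) added = 0.0512 × 0.683 = 0.0350 mol
n(NaOH) used in back-titration = 0.0294 × 0.493 = 0.0145 mol
n(HCl) left over = 0.0145 mol (1:1 ratio)
n(HCl) consumed by analyte = 0.0350 − 0.0145 = 0.0205 mol
From the 1:2 ratio, n(Mg(OH)2) = 1/2 × 0.0205 = 0.0102 mol
mass of Mg(OH)2 = 0.0102 × 58.32 = 0.597 g
% Mg(OH)2 = 0.597 / 0.717 × 100 = 83.3 %

83.3 %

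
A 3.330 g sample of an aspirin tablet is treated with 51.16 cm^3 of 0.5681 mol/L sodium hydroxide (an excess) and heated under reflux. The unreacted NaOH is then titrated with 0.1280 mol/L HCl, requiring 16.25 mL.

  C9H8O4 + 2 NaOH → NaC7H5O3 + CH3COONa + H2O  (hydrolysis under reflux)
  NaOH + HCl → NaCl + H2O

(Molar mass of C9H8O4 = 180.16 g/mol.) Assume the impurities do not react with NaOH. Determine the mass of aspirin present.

n(NaOH) added = 0.05116 × 0.5681 = 0.02906 mol
n(HCl) used in back-titration = 0.01625 × 0.1280 = 2.080 × 10^-3 mol
n(NaOH) left over = 2.080 × 10^-3 mol (1:1 ratio)
n(NaOH) consumed by analyte = 0.02906 − 2.080 × 10^-3 = 0.02698 mol
From the 1:2 ratio, n(C9H8O4) = 1/2 × 0.02698 = 0.01349 mol
mass of C9H8O4 = 0.01349 × 180.16 = 2.431 g

2.431 g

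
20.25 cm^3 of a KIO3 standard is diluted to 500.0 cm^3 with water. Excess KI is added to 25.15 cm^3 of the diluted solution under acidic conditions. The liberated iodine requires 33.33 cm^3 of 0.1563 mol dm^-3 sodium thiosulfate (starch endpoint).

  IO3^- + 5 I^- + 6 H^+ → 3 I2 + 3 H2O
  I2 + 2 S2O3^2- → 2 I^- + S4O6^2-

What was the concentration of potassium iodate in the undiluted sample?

0.8524 mol/L

n(S2O3^2-) = 0.03333 × 0.1563 = 5.209 × 10^-3 mol
n(I2) = n(S2O3^2-)/2 = 2.605 × 10^-3 mol
From the 1:3 ratio, n(IO3^-) in the aliquot = 1/3 × 2.605 × 10^-3 = 8.682 × 10^-4 mol
[IO3^-]_dilute = 8.682 × 10^-4 / 0.02515 = 0.03452 mol/L
[IO3^-]_original = 0.03452 × 500.0/20.25 = 0.8524 mol/L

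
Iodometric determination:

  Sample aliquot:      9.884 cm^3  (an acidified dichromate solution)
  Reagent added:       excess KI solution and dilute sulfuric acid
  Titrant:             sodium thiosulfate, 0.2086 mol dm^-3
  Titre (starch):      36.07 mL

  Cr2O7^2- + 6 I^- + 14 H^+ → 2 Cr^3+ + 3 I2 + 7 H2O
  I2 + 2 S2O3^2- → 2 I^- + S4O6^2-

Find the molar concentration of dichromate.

0.1269 mol/L

n(S2O3^2-) = 0.03607 × 0.2086 = 7.524 × 10^-3 mol
n(I2) = n(S2O3^2-)/2 = 3.762 × 10^-3 mol
From the 1:3 ratio, n(Cr2O7^2-) in the aliquot = 1/3 × 3.762 × 10^-3 = 1.254 × 10^-3 mol
[Cr2O7^2-] = 1.254 × 10^-3 / 0.009884 = 0.1269 mol/L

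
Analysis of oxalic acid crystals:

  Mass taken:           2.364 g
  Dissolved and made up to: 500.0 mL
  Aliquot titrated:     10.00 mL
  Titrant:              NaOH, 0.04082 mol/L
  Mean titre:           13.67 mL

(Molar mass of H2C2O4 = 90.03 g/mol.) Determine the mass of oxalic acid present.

1.256 g

H2C2O4 + 2 NaOH → Na2C2O4 + 2 H2O
n(NaOH) per titration = 0.01367 × 0.04082 = 5.580 × 10^-4 mol
From the 1:2 ratio, n(H2C2O4) in each aliquot = 1/2 × 5.580 × 10^-4 = 2.790 × 10^-4 mol
n(H2C2O4) in the whole flask = 2.790 × 10^-4 × 500.0/10.00 = 0.01395 mol
mass of H2C2O4 = 0.01395 × 90.03 = 1.256 g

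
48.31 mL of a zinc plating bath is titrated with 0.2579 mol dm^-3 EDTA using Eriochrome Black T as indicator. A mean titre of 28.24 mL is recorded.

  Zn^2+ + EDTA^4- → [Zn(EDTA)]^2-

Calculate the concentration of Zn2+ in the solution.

n(EDTA) = 0.02824 L × 0.2579 mol/L = 7.283 × 10^-3 mol
n(Zn2+) = 7.283 × 10^-3 mol (1:1 mole ratio)
[Zn2+] = 7.283 × 10^-3 mol / 0.04831 L = 0.1508 mol/L

0.1508 mol/L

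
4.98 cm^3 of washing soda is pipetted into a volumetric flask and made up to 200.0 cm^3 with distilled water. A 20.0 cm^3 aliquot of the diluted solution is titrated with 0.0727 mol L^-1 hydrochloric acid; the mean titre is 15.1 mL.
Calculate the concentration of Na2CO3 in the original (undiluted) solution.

Na2CO3 + 2 HCl → 2 NaCl + H2O + CO2
n(HCl) = 0.0151 × 0.0727 = 1.10 × 10^-3 mol
From the 1:2 ratio, n(Na2CO3) in the aliquot = 1/2 × 1.10 × 10^-3 = 5.49 × 10^-4 mol
[Na2CO3]_dilute = 5.49 × 10^-4 / 0.0200 = 0.0274 mol/L
Dilution factor = 200.0 / 4.98 = 40.16
[Na2CO3]_stock = 0.0274 × 40.16 = 1.10 mol/L

1.10 mol/L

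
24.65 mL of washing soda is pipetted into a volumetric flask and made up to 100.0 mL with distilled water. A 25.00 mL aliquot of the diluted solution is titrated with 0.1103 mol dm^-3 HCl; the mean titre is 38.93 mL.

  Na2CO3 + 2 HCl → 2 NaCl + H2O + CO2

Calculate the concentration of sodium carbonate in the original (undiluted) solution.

0.3484 mol/L

n(HCl) = 0.03893 × 0.1103 = 4.294 × 10^-3 mol
From the 1:2 ratio, n(Na2CO3) in the aliquot = 1/2 × 4.294 × 10^-3 = 2.147 × 10^-3 mol
[Na2CO3]_dilute = 2.147 × 10^-3 / 0.02500 = 0.08588 mol/L
Dilution factor = 100.0 / 24.65 = 4.057
[Na2CO3]_stock = 0.08588 × 4.057 = 0.3484 mol/L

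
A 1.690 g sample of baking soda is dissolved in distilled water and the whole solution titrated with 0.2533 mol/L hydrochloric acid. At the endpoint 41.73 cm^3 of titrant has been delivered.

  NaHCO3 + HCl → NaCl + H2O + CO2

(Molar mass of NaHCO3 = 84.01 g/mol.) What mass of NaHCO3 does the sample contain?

0.8880 g

n(HCl) = 0.04173 L × 0.2533 mol/L = 0.01057 mol
n(NaHCO3) = 0.01057 mol (1:1 ratio)
mass of NaHCO3 = 0.01057 × 84.01 g/mol = 0.8880 g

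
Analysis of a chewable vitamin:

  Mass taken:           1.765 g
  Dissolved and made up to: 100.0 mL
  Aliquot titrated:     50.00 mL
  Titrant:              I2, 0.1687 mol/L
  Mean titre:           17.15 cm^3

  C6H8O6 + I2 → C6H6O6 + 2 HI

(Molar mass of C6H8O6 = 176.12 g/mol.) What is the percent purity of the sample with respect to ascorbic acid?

57.74 %

n(I2) per titration = 0.01715 × 0.1687 = 2.893 × 10^-3 mol
n(C6H8O6) in each aliquot = 2.893 × 10^-3 mol (1:1 ratio)
n(C6H8O6) in the whole flask = 2.893 × 10^-3 × 100.0/50.00 = 5.786 × 10^-3 mol
mass of C6H8O6 = 5.786 × 10^-3 × 176.12 = 1.019 g
% C6H8O6 = 1.019 / 1.765 × 100 = 57.74 %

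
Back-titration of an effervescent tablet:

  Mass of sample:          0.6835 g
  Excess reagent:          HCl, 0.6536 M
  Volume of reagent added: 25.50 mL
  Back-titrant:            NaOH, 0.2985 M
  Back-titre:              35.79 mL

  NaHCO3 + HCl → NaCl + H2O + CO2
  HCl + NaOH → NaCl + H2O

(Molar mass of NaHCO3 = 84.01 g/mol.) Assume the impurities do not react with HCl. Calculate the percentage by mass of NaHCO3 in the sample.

n(HCl) added = 0.02550 × 0.6536 = 0.01667 mol
n(NaOH) used in back-titration = 0.03579 × 0.2985 = 0.01068 mol
n(HCl) left over = 0.01068 mol (1:1 ratio)
n(HCl) consumed by analyte = 0.01667 − 0.01068 = 5.983 × 10^-3 mol
n(NaHCO3) = 5.983 × 10^-3 mol (1:1 ratio)
mass of NaHCO3 = 5.983 × 10^-3 × 84.01 = 0.5027 g
% NaHCO3 = 0.5027 / 0.6835 × 100 = 73.54 %

73.54 %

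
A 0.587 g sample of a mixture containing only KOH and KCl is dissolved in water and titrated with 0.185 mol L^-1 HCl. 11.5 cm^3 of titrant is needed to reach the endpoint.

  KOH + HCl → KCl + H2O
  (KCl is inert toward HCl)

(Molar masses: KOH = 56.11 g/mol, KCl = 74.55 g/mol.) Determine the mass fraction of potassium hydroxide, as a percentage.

20.3 %

n(HCl) = 0.0115 × 0.185 = 2.13 × 10^-3 mol
Let x = n(KOH), y = n(KCl).
Titrant: 1x = 2.13 × 10^-3;  mass: 56.11x + 74.55y = 0.587
Solving, x = 2.13 × 10^-3 mol, y = 6.27 × 10^-3 mol
mass of KOH = 2.13 × 10^-3 × 56.11 = 0.119 g
% KOH = 0.119 / 0.587 × 100 = 20.3 %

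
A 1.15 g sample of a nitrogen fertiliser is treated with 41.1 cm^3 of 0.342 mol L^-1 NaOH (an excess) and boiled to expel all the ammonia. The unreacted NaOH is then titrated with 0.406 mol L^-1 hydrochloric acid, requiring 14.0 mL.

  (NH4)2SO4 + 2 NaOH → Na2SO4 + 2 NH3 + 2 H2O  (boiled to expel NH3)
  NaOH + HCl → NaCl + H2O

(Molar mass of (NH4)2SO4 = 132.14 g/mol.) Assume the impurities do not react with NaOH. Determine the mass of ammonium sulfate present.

0.553 g

n(NaOH) added = 0.0411 × 0.342 = 0.0141 mol
n(HCl) used in back-titration = 0.0140 × 0.406 = 5.68 × 10^-3 mol
n(NaOH) left over = 5.68 × 10^-3 mol (1:1 ratio)
n(NaOH) consumed by analyte = 0.0141 − 5.68 × 10^-3 = 8.37 × 10^-3 mol
From the 1:2 ratio, n((NH4)2SO4) = 1/2 × 8.37 × 10^-3 = 4.19 × 10^-3 mol
mass of (NH4)2SO4 = 4.19 × 10^-3 × 132.14 = 0.553 g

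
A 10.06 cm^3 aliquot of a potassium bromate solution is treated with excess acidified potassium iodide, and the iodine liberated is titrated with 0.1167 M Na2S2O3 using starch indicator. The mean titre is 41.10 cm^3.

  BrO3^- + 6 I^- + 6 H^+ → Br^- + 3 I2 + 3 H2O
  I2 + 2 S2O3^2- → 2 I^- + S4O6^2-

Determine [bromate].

0.07946 M

n(S2O3^2-) = 0.04110 × 0.1167 = 4.796 × 10^-3 mol
n(I2) = n(S2O3^2-)/2 = 2.398 × 10^-3 mol
From the 1:3 ratio, n(BrO3^-) in the aliquot = 1/3 × 2.398 × 10^-3 = 7.994 × 10^-4 mol
[BrO3^-] = 7.994 × 10^-4 / 0.01006 = 0.07946 mol/L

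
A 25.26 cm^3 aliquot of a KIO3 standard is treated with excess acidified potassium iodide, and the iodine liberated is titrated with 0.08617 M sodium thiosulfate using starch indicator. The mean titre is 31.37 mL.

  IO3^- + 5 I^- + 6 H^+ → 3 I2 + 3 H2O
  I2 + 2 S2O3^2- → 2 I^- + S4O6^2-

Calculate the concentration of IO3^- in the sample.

n(S2O3^2-) = 0.03137 × 0.08617 = 2.703 × 10^-3 mol
n(I2) = n(S2O3^2-)/2 = 1.352 × 10^-3 mol
From the 1:3 ratio, n(IO3^-) in the aliquot = 1/3 × 1.352 × 10^-3 = 4.505 × 10^-4 mol
[IO3^-] = 4.505 × 10^-4 / 0.02526 = 0.01784 mol/L

0.01784 M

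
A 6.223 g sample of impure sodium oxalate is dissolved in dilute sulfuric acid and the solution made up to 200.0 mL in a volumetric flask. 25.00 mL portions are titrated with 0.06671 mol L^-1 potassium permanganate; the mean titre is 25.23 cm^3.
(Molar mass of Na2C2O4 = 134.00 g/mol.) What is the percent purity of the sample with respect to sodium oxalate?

72.48 %

2 MnO4^- + 5 C2O4^2- + 16 H^+ → 2 Mn^2+ + 10 CO2 + 8 H2O
n(KMnO4) per titration = 0.02523 × 0.06671 = 1.683 × 10^-3 mol
From the 5:2 ratio, n(Na2C2O4) in each aliquot = 5/2 × 1.683 × 10^-3 = 4.208 × 10^-3 mol
n(Na2C2O4) in the whole flask = 4.208 × 10^-3 × 200.0/25.00 = 0.03366 mol
mass of Na2C2O4 = 0.03366 × 134.00 = 4.511 g
% Na2C2O4 = 4.511 / 6.223 × 100 = 72.48 %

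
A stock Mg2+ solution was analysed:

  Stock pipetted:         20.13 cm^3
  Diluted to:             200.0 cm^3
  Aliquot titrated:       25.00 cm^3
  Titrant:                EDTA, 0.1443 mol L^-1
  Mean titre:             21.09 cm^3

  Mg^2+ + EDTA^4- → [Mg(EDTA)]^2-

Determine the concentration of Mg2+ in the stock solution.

n(EDTA) = 0.02109 × 0.1443 = 3.043 × 10^-3 mol
n(Mg2+) in the aliquot = 3.043 × 10^-3 mol (1:1 ratio)
[Mg2+]_dilute = 3.043 × 10^-3 / 0.02500 = 0.1217 mol/L
Dilution factor = 200.0 / 20.13 = 9.935
[Mg2+]_stock = 0.1217 × 9.935 = 1.209 mol/L

1.209 mol/L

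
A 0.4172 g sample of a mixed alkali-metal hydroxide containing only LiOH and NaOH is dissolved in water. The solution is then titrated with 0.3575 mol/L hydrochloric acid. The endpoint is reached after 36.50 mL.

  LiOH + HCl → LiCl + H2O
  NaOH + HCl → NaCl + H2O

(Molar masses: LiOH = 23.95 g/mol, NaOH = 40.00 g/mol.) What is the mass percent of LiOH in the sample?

37.47 %

n(HCl) = 0.03650 × 0.3575 = 0.01305 mol
Let x = n(LiOH), y = n(NaOH).
Titrant: 1x + 1y = 0.01305;  mass: 23.95x + 40.00y = 0.4172
Solving, x = 6.526 × 10^-3 mol, y = 6.522 × 10^-3 mol
mass of LiOH = 6.526 × 10^-3 × 23.95 = 0.1563 g
% LiOH = 0.1563 / 0.4172 × 100 = 37.47 %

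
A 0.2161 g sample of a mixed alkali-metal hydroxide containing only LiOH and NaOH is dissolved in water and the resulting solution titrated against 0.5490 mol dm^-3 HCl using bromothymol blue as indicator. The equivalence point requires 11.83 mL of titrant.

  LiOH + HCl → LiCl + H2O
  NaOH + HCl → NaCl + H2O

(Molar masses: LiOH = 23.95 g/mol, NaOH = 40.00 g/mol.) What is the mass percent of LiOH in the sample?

30.17 %

n(HCl) = 0.01183 × 0.5490 = 6.495 × 10^-3 mol
Let x = n(LiOH), y = n(NaOH).
Titrant: 1x + 1y = 6.495 × 10^-3;  mass: 23.95x + 40.00y = 0.2161
Solving, x = 2.722 × 10^-3 mol, y = 3.773 × 10^-3 mol
mass of LiOH = 2.722 × 10^-3 × 23.95 = 0.06519 g
% LiOH = 0.06519 / 0.2161 × 100 = 30.17 %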